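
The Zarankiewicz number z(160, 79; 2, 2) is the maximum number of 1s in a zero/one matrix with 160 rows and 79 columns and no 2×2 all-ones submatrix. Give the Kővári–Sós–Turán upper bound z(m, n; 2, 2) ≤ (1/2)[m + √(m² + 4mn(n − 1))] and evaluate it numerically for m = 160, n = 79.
z(160, 79; 2, 2) ≤ (1/2)[160 + √(160² + 4·160·79·78)] = (1/2)[160 + √3969280] = 1076.1526

Kővári–Sós–Turán: let r_1, ..., r_160 be the row sums and z = Σ r_i the total number of 1s. Each pair of columns can share at most one row with both entries 1 (else a 2×2 all-ones block appears), so Σ_i C(r_i, 2) ≤ C(79, 2) = 3081. By convexity Σ_i C(r_i, 2) ≥ 160·C(z/160, 2) = z(z − 160)/(2·160), giving z² − 160z − 160·79·78 ≤ 0 and hence z ≤ (1/2)[160 + √(25600 + 4·985920)] = (1/2)[160 + √3969280] ≈ (1/2)(160 + 1992.3052) = 1076.1526.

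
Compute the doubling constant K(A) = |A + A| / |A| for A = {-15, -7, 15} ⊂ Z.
K = |A + A| / |A| = 6/3 = 2

Enumerate A + A = {a + b : a, b ∈ A}. With |A| = 3, there are |A|^2 = 9 ordered sum pairs; collecting distinct values, A + A = {-30, -22, -14, 0, 8, 30}, so |A + A| = 6. Thus K = 6/3 = 2. For comparison, the minimum possible |A + A| over all 3-element sets is 2·3 − 1 = 5 (so min K = 5/3), attained only by arithmetic progressions.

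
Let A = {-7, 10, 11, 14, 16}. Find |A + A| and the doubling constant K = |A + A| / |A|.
K = |A + A| / |A| = 15/5 = 3

Enumerate A + A = {a + b : a, b ∈ A}. With |A| = 5, there are |A|^2 = 25 ordered sum pairs; collecting distinct values, A + A = {-14, 3, 4, 7, 9, 20, 21, 22, 24, 25, 26, 27, 28, 30, 32}, so |A + A| = 15. Thus K = 15/5 = 3. For comparison, the minimum possible |A + A| over all 5-element sets is 2·5 − 1 = 9 (so min K = 9/5), attained only by arithmetic progressions.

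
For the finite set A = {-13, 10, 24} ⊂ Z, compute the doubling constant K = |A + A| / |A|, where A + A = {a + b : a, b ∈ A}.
K = |A + A| / |A| = 6/3 = 2

Enumerate A + A = {a + b : a, b ∈ A}. With |A| = 3, there are |A|^2 = 9 ordered sum pairs; collecting distinct values, A + A = {-26, -3, 11, 20, 34, 48}, so |A + A| = 6. Thus K = 6/3 = 2. For comparison, the minimum possible |A + A| over all 3-element sets is 2·3 − 1 = 5 (so min K = 5/3), attained only by arithmetic progressions.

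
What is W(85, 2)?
W(85, 2) = 85 + 1 = 86

A 2-term AP is any pair of integers, so a monochromatic 2-AP exists iff some colour is used at least twice. With 85 colours, the colouring i ↦ i on {1, ..., 85} uses each colour once, avoiding any monochromatic pair, so W(85, 2) > 85. For {1, ..., 86}, pigeonhole forces two integers of the same colour, which form a monochromatic 2-AP. Hence W(85, 2) = 86.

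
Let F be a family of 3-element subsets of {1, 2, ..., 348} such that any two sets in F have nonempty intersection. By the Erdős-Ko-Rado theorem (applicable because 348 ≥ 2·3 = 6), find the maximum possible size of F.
max |F| = C(347, 2) = 60031

The Erdős-Ko-Rado theorem states: for n ≥ 2k, an intersecting family of k-subsets of an n-element set has size at most C(n − 1, k − 1), with equality for 'star' families {A ⊆ [n] : |A| = k, i ∈ A} (fix an element i). For n = 348, k = 3: C(347, 2) = 60031.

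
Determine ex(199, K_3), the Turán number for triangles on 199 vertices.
ex(199, K_3) = ⌊199^2/4⌋ = 9900

Mantel (1907): a triangle-free graph on n vertices has at most ⌊n^2/4⌋ edges, with equality for the complete bipartite graph K_{⌊n/2⌋, ⌈n/2⌉}. For n = 199: ⌊199^2/4⌋ = ⌊39601/4⌋ = 9900. The extremal graph is K_{99, 100}, which has 99·100 = 9900 edges.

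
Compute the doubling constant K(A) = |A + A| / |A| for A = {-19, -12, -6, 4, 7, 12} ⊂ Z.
K = |A + A| / |A| = 20/6 = 10/3

Enumerate A + A = {a + b : a, b ∈ A}. With |A| = 6, there are |A|^2 = 36 ordered sum pairs; collecting distinct values, A + A = {-38, -31, -25, -24, -18, -15, -12, -8, -7, -5, -2, 0, 1, 6, 8, 11, 14, 16, 19, 24}, so |A + A| = 20. Thus K = 20/6 = 10/3. For comparison, the minimum possible |A + A| over all 6-element sets is 2·6 − 1 = 11 (so min K = 11/6), attained only by arithmetic progressions.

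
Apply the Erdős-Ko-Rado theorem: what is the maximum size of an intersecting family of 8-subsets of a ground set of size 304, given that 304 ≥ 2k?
max |F| = C(303, 7) = 43386107405355

Erdős-Ko-Rado (1961): when n ≥ 2k, max |F| = C(n−1, k−1). The bound is attained by the star {A : i ∈ A} for any fixed i ∈ [n]. Here C(304−1, 8−1) = C(303, 7) = 43386107405355.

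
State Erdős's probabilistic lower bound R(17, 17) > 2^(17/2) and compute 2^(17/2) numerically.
2^(17/2) = 362.0387; so R(17, 17) > 362.0387

Colour each edge of K_n uniformly at random with red/blue. The expected number of monochromatic K_17 is C(n, 17) · 2 · 2^(−C(17,2)). If C(n, 17) · 2^(1 − C(17,2)) < 1, then with positive probability no monochromatic K_17 exists, so R(17, 17) > n. The standard estimate C(n, 17) ≤ n^17/17! shows this inequality holds whenever n ≤ 2^(17/2) (since 17! · 2^(C(17,2) − 1) > 2^(17^2/2) ≥ n^17). Hence R(17, 17) > 2^(17/2) = 362.0387.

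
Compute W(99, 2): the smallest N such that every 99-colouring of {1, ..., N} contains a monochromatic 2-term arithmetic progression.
W(99, 2) = 99 + 1 = 100

A 2-term AP is any pair of integers, so a monochromatic 2-AP exists iff some colour is used at least twice. With 99 colours, the colouring i ↦ i on {1, ..., 99} uses each colour once, avoiding any monochromatic pair, so W(99, 2) > 99. For {1, ..., 100}, pigeonhole forces two integers of the same colour, which form a monochromatic 2-AP. Hence W(99, 2) = 100.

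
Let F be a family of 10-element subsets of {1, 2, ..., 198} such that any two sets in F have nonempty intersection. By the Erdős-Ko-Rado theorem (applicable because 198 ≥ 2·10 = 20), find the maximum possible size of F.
max |F| = C(197, 9) = 1023064266708120

Erdős-Ko-Rado (1961): when n ≥ 2k, max |F| = C(n−1, k−1). The bound is attained by the star {A : i ∈ A} for any fixed i ∈ [n]. Here C(198−1, 10−1) = C(197, 9) = 1023064266708120.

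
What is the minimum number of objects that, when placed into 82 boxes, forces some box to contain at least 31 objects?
n = (31 − 1)·82 + 1 = 2461

By the generalised pigeonhole principle, to guarantee some box contains ≥ r objects we need more than (r − 1) · k objects total. Threshold: n = (r − 1) · k + 1. With r = 31 and k = 82: n = 30 · 82 + 1 = 2460 + 1 = 2461. For n = 2460 = 30 · 82, we can put exactly 30 objects in every box, avoiding 31 in any single one — so 2461 is tight.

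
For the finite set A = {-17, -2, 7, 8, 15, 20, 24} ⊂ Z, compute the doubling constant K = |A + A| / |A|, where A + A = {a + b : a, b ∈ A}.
K = |A + A| / |A| = 27/7

Enumerate A + A = {a + b : a, b ∈ A}. With |A| = 7, there are |A|^2 = 49 ordered sum pairs; collecting distinct values, A + A = {-34, -19, -10, -9, -4, -2, 3, 5, 6, 7, 13, 14, 15, 16, 18, 22, 23, 27, 28, 30, 31, 32, 35, 39, 40, 44, 48}, so |A + A| = 27. Thus K = 27/7. For comparison, the minimum possible |A + A| over all 7-element sets is 2·7 − 1 = 13 (so min K = 13/7), attained only by arithmetic progressions.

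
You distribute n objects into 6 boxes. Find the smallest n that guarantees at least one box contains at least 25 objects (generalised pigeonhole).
n = (25 − 1)·6 + 1 = 145

By the generalised pigeonhole principle, to guarantee some box contains ≥ r objects we need more than (r − 1) · k objects total. Threshold: n = (r − 1) · k + 1. With r = 25 and k = 6: n = 24 · 6 + 1 = 144 + 1 = 145. For n = 144 = 24 · 6, we can put exactly 24 objects in every box, avoiding 25 in any single one — so 145 is tight.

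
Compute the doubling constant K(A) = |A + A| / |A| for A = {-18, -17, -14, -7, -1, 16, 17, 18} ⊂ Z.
K = |A + A| / |A| = 32/8 = 4

Enumerate A + A = {a + b : a, b ∈ A}. With |A| = 8, there are |A|^2 = 64 ordered sum pairs; collecting distinct values, A + A = {-36, -35, -34, -32, -31, -28, -25, -24, -21, -19, -18, -15, -14, -8, -2, -1, 0, 1, 2, 3, 4, 9, 10, 11, 15, 16, 17, 32, 33, 34, 35, 36}, so |A + A| = 32. Thus K = 32/8 = 4. For comparison, the minimum possible |A + A| over all 8-element sets is 2·8 − 1 = 15 (so min K = 15/8), attained only by arithmetic progressions.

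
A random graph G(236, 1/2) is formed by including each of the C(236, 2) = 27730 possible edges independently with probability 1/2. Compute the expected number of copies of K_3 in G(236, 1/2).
E[# K_3] = C(236, 3) · (1/2)^C(3, 2) = 2162940 / 2^3 = 540735/2 = 270367.5

For each 3-subset S of vertices (there are C(236, 3) = 2162940 such S), let X_S = 1 if S induces a K_3 (all C(3, 2) = 3 edges present). Then P(X_S = 1) = (1/2)^3 = 1/8. By linearity of expectation, E[# K_3] = C(236, 3) · (1/2)^3 = 2162940 / 8 = 540735/2 = 270367.5.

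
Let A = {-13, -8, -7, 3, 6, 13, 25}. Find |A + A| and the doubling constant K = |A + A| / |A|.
K = |A + A| / |A| = 26/7

Enumerate A + A = {a + b : a, b ∈ A}. With |A| = 7, there are |A|^2 = 49 ordered sum pairs; collecting distinct values, A + A = {-26, -21, -20, -16, -15, -14, -10, -7, -5, -4, -2, -1, 0, 5, 6, 9, 12, 16, 17, 18, 19, 26, 28, 31, 38, 50}, so |A + A| = 26. Thus K = 26/7. For comparison, the minimum possible |A + A| over all 7-element sets is 2·7 − 1 = 13 (so min K = 13/7), attained only by arithmetic progressions.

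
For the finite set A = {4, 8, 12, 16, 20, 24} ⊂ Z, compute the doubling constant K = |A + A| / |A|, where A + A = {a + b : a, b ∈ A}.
K = |A + A| / |A| = 11/6

Enumerate A + A = {a + b : a, b ∈ A}. With |A| = 6, there are |A|^2 = 36 ordered sum pairs; collecting distinct values, A + A = {8, 12, 16, 20, 24, 28, 32, 36, 40, 44, 48}, so |A + A| = 11. Thus K = 11/6. Here |A + A| = 2|A| − 1 = 11, the minimum possible — so K = 11/6 is minimal, which holds iff A is an arithmetic progression.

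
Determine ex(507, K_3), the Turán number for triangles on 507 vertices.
ex(507, K_3) = ⌊507^2/4⌋ = 64262

Mantel (1907): a triangle-free graph on n vertices has at most ⌊n^2/4⌋ edges, with equality for the complete bipartite graph K_{⌊n/2⌋, ⌈n/2⌉}. For n = 507: ⌊507^2/4⌋ = ⌊257049/4⌋ = 64262. The extremal graph is K_{253, 254}, which has 253·254 = 64262 edges.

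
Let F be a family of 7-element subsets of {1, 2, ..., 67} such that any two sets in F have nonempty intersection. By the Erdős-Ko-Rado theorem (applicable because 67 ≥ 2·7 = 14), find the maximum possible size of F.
max |F| = C(66, 6) = 90858768

Erdős-Ko-Rado (1961): when n ≥ 2k, max |F| = C(n−1, k−1). The bound is attained by the star {A : i ∈ A} for any fixed i ∈ [n]. Here C(67−1, 7−1) = C(66, 6) = 90858768.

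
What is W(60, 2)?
W(60, 2) = 60 + 1 = 61

A 2-term AP is any pair of integers, so a monochromatic 2-AP exists iff some colour is used at least twice. With 60 colours, the colouring i ↦ i on {1, ..., 60} uses each colour once, avoiding any monochromatic pair, so W(60, 2) > 60. For {1, ..., 61}, pigeonhole forces two integers of the same colour, which form a monochromatic 2-AP. Hence W(60, 2) = 61.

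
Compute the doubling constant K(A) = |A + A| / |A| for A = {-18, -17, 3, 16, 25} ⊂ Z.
K = |A + A| / |A| = 15/5 = 3

Enumerate A + A = {a + b : a, b ∈ A}. With |A| = 5, there are |A|^2 = 25 ordered sum pairs; collecting distinct values, A + A = {-36, -35, -34, -15, -14, -2, -1, 6, 7, 8, 19, 28, 32, 41, 50}, so |A + A| = 15. Thus K = 15/5 = 3. For comparison, the minimum possible |A + A| over all 5-element sets is 2·5 − 1 = 9 (so min K = 9/5), attained only by arithmetic progressions.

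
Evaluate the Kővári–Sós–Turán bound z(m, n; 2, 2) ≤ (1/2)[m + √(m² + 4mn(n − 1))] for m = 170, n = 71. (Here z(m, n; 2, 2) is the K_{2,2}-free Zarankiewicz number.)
z(170, 71; 2, 2) ≤ (1/2)[170 + √(170² + 4·170·71·70)] = (1/2)[170 + √3408500] = 1008.1062

Kővári–Sós–Turán: let r_1, ..., r_170 be the row sums and z = Σ r_i the total number of 1s. Each pair of columns can share at most one row with both entries 1 (else a 2×2 all-ones block appears), so Σ_i C(r_i, 2) ≤ C(71, 2) = 2485. By convexity Σ_i C(r_i, 2) ≥ 170·C(z/170, 2) = z(z − 170)/(2·170), giving z² − 170z − 170·71·70 ≤ 0 and hence z ≤ (1/2)[170 + √(28900 + 4·844900)] = (1/2)[170 + √3408500] ≈ (1/2)(170 + 1846.2123) = 1008.1062.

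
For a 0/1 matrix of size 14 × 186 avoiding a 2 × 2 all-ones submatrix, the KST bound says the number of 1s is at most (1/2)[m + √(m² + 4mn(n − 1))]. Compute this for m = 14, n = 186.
z(14, 186; 2, 2) ≤ (1/2)[14 + √(14² + 4·14·186·185)] = (1/2)[14 + √1927156] = 701.1102

Kővári–Sós–Turán: let r_1, ..., r_14 be the row sums and z = Σ r_i the total number of 1s. Each pair of columns can share at most one row with both entries 1 (else a 2×2 all-ones block appears), so Σ_i C(r_i, 2) ≤ C(186, 2) = 17205. By convexity Σ_i C(r_i, 2) ≥ 14·C(z/14, 2) = z(z − 14)/(2·14), giving z² − 14z − 14·186·185 ≤ 0 and hence z ≤ (1/2)[14 + √(196 + 4·481740)] = (1/2)[14 + √1927156] ≈ (1/2)(14 + 1388.2204) = 701.1102.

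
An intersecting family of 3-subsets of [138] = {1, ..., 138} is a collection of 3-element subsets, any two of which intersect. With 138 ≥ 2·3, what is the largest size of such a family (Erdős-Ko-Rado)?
max |F| = C(137, 2) = 9316

Erdős-Ko-Rado (1961): when n ≥ 2k, max |F| = C(n−1, k−1). The bound is attained by the star {A : i ∈ A} for any fixed i ∈ [n]. Here C(138−1, 3−1) = C(137, 2) = 9316.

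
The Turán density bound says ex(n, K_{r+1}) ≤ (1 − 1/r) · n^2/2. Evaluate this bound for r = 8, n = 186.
Turán density bound = (7/8) · 186^2/2 = 60543/4 ≈ 15135.75

Turán's theorem: ex(n, K_{r+1}) is achieved by the complete r-partite Turán graph T(n, r) with parts as balanced as possible, and is at most (1 − 1/r) · n^2/2. For r = 8, n = 186: the density bound is (7/8) · 34596/2 = 60543/4 ≈ 15135.75. The integer-valued extremum is e(T(186, 8)) = 15135, which is strictly less than the density bound 60543/4 since 8 ∤ 186 (the parts of T(186, 8) cannot all be equal).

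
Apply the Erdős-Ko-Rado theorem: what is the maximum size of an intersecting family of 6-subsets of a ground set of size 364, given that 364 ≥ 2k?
max |F| = C(363, 5) = 51090258582

The Erdős-Ko-Rado theorem states: for n ≥ 2k, an intersecting family of k-subsets of an n-element set has size at most C(n − 1, k − 1), with equality for 'star' families {A ⊆ [n] : |A| = k, i ∈ A} (fix an element i). For n = 364, k = 6: C(363, 5) = 51090258582.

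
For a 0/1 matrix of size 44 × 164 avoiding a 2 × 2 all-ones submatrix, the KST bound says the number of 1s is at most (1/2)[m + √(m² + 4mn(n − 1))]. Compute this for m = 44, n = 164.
z(44, 164; 2, 2) ≤ (1/2)[44 + √(44² + 4·44·164·163)] = (1/2)[44 + √4706768] = 1106.7544

Kővári–Sós–Turán: let r_1, ..., r_44 be the row sums and z = Σ r_i the total number of 1s. Each pair of columns can share at most one row with both entries 1 (else a 2×2 all-ones block appears), so Σ_i C(r_i, 2) ≤ C(164, 2) = 13366. By convexity Σ_i C(r_i, 2) ≥ 44·C(z/44, 2) = z(z − 44)/(2·44), giving z² − 44z − 44·164·163 ≤ 0 and hence z ≤ (1/2)[44 + √(1936 + 4·1176208)] = (1/2)[44 + √4706768] ≈ (1/2)(44 + 2169.5087) = 1106.7544.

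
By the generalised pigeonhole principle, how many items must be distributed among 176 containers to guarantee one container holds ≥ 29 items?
n = (29 − 1)·176 + 1 = 4929

By the generalised pigeonhole principle, to guarantee some box contains ≥ r objects we need more than (r − 1) · k objects total. Threshold: n = (r − 1) · k + 1. With r = 29 and k = 176: n = 28 · 176 + 1 = 4928 + 1 = 4929. For n = 4928 = 28 · 176, we can put exactly 28 objects in every box, avoiding 29 in any single one — so 4929 is tight.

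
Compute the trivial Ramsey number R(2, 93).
R(2, 93) = 93

R(2, k) = k for all k ≥ 2: in a 2-colouring of K_k, either some edge is red (a red K_2) or all edges are blue (a blue K_k). And K_{92} coloured all-blue has no blue K_93, so R(2, 93) > 92. Hence R(2, 93) = 93.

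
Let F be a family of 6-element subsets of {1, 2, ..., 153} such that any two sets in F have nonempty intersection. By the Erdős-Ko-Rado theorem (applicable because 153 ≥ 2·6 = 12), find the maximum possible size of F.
max |F| = C(152, 5) = 632671880

The Erdős-Ko-Rado theorem states: for n ≥ 2k, an intersecting family of k-subsets of an n-element set has size at most C(n − 1, k − 1), with equality for 'star' families {A ⊆ [n] : |A| = k, i ∈ A} (fix an element i). For n = 153, k = 6: C(152, 5) = 632671880.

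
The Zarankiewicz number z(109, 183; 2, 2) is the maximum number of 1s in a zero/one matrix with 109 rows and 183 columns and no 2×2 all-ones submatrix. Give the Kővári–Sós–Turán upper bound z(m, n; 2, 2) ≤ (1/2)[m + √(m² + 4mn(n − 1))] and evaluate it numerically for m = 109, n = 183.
z(109, 183; 2, 2) ≤ (1/2)[109 + √(109² + 4·109·183·182)] = (1/2)[109 + √14533297] = 1960.6281

Kővári–Sós–Turán: let r_1, ..., r_109 be the row sums and z = Σ r_i the total number of 1s. Each pair of columns can share at most one row with both entries 1 (else a 2×2 all-ones block appears), so Σ_i C(r_i, 2) ≤ C(183, 2) = 16653. By convexity Σ_i C(r_i, 2) ≥ 109·C(z/109, 2) = z(z − 109)/(2·109), giving z² − 109z − 109·183·182 ≤ 0 and hence z ≤ (1/2)[109 + √(11881 + 4·3630354)] = (1/2)[109 + √14533297] ≈ (1/2)(109 + 3812.2562) = 1960.6281.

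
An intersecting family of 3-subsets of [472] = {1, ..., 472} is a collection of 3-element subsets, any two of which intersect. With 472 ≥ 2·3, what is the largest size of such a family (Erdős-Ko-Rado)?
max |F| = C(471, 2) = 110685

The Erdős-Ko-Rado theorem states: for n ≥ 2k, an intersecting family of k-subsets of an n-element set has size at most C(n − 1, k − 1), with equality for 'star' families {A ⊆ [n] : |A| = k, i ∈ A} (fix an element i). For n = 472, k = 3: C(471, 2) = 110685.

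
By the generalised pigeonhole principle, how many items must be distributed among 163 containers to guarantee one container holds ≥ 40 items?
n = (40 − 1)·163 + 1 = 6358

By the generalised pigeonhole principle, to guarantee some box contains ≥ r objects we need more than (r − 1) · k objects total. Threshold: n = (r − 1) · k + 1. With r = 40 and k = 163: n = 39 · 163 + 1 = 6357 + 1 = 6358. For n = 6357 = 39 · 163, we can put exactly 39 objects in every box, avoiding 40 in any single one — so 6358 is tight.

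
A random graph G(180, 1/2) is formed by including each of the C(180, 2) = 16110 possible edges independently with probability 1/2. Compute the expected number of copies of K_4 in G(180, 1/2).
E[# K_4] = C(180, 4) · (1/2)^C(4, 2) = 42296805 / 2^6 = 660887.578125

For each 4-subset S of vertices (there are C(180, 4) = 42296805 such S), let X_S = 1 if S induces a K_4 (all C(4, 2) = 6 edges present). Then P(X_S = 1) = (1/2)^6 = 1/64. By linearity of expectation, E[# K_4] = C(180, 4) · (1/2)^6 = 42296805 / 64 = 660887.578125.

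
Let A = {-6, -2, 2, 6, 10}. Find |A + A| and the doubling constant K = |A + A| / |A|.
K = |A + A| / |A| = 9/5

Enumerate A + A = {a + b : a, b ∈ A}. With |A| = 5, there are |A|^2 = 25 ordered sum pairs; collecting distinct values, A + A = {-12, -8, -4, 0, 4, 8, 12, 16, 20}, so |A + A| = 9. Thus K = 9/5. Here |A + A| = 2|A| − 1 = 9, the minimum possible — so K = 9/5 is minimal, which holds iff A is an arithmetic progression.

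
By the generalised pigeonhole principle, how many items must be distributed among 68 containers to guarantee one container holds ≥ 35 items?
n = (35 − 1)·68 + 1 = 2313

By the generalised pigeonhole principle, to guarantee some box contains ≥ r objects we need more than (r − 1) · k objects total. Threshold: n = (r − 1) · k + 1. With r = 35 and k = 68: n = 34 · 68 + 1 = 2312 + 1 = 2313. For n = 2312 = 34 · 68, we can put exactly 34 objects in every box, avoiding 35 in any single one — so 2313 is tight.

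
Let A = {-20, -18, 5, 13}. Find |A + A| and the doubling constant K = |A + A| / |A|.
K = |A + A| / |A| = 10/4 = 5/2

Enumerate A + A = {a + b : a, b ∈ A}. With |A| = 4, there are |A|^2 = 16 ordered sum pairs; collecting distinct values, A + A = {-40, -38, -36, -15, -13, -7, -5, 10, 18, 26}, so |A + A| = 10. Thus K = 10/4 = 5/2. For comparison, the minimum possible |A + A| over all 4-element sets is 2·4 − 1 = 7 (so min K = 7/4), attained only by arithmetic progressions.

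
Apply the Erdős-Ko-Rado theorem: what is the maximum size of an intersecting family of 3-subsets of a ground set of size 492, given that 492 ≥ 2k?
max |F| = C(491, 2) = 120295

Erdős-Ko-Rado (1961): when n ≥ 2k, max |F| = C(n−1, k−1). The bound is attained by the star {A : i ∈ A} for any fixed i ∈ [n]. Here C(492−1, 3−1) = C(491, 2) = 120295.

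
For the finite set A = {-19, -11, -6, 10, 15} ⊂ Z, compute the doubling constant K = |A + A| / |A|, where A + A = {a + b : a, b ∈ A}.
K = |A + A| / |A| = 14/5

Enumerate A + A = {a + b : a, b ∈ A}. With |A| = 5, there are |A|^2 = 25 ordered sum pairs; collecting distinct values, A + A = {-38, -30, -25, -22, -17, -12, -9, -4, -1, 4, 9, 20, 25, 30}, so |A + A| = 14. Thus K = 14/5. For comparison, the minimum possible |A + A| over all 5-element sets is 2·5 − 1 = 9 (so min K = 9/5), attained only by arithmetic progressions.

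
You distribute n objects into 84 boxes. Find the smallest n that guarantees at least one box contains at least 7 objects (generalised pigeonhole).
n = (7 − 1)·84 + 1 = 505

By the generalised pigeonhole principle, to guarantee some box contains ≥ r objects we need more than (r − 1) · k objects total. Threshold: n = (r − 1) · k + 1. With r = 7 and k = 84: n = 6 · 84 + 1 = 504 + 1 = 505. For n = 504 = 6 · 84, we can put exactly 6 objects in every box, avoiding 7 in any single one — so 505 is tight.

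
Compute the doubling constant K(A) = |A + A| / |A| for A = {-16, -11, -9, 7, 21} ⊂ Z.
K = |A + A| / |A| = 15/5 = 3

Enumerate A + A = {a + b : a, b ∈ A}. With |A| = 5, there are |A|^2 = 25 ordered sum pairs; collecting distinct values, A + A = {-32, -27, -25, -22, -20, -18, -9, -4, -2, 5, 10, 12, 14, 28, 42}, so |A + A| = 15. Thus K = 15/5 = 3. For comparison, the minimum possible |A + A| over all 5-element sets is 2·5 − 1 = 9 (so min K = 9/5), attained only by arithmetic progressions.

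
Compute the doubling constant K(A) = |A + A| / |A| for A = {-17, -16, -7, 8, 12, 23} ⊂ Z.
K = |A + A| / |A| = 20/6 = 10/3

Enumerate A + A = {a + b : a, b ∈ A}. With |A| = 6, there are |A|^2 = 36 ordered sum pairs; collecting distinct values, A + A = {-34, -33, -32, -24, -23, -14, -9, -8, -5, -4, 1, 5, 6, 7, 16, 20, 24, 31, 35, 46}, so |A + A| = 20. Thus K = 20/6 = 10/3. For comparison, the minimum possible |A + A| over all 6-element sets is 2·6 − 1 = 11 (so min K = 11/6), attained only by arithmetic progressions.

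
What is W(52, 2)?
W(52, 2) = 52 + 1 = 53

A 2-term AP is any pair of integers, so a monochromatic 2-AP exists iff some colour is used at least twice. With 52 colours, the colouring i ↦ i on {1, ..., 52} uses each colour once, avoiding any monochromatic pair, so W(52, 2) > 52. For {1, ..., 53}, pigeonhole forces two integers of the same colour, which form a monochromatic 2-AP. Hence W(52, 2) = 53.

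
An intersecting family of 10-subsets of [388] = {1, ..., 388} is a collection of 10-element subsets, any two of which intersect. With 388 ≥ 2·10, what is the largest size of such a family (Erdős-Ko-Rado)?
max |F| = C(387, 9) = 488581602734428720

Erdős-Ko-Rado (1961): when n ≥ 2k, max |F| = C(n−1, k−1). The bound is attained by the star {A : i ∈ A} for any fixed i ∈ [n]. Here C(388−1, 10−1) = C(387, 9) = 488581602734428720.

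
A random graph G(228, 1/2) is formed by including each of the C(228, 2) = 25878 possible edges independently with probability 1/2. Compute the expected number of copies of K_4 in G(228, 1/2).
E[# K_4] = C(228, 4) · (1/2)^C(4, 2) = 109658025 / 2^6 = 1713406.640625

For each 4-subset S of vertices (there are C(228, 4) = 109658025 such S), let X_S = 1 if S induces a K_4 (all C(4, 2) = 6 edges present). Then P(X_S = 1) = (1/2)^6 = 1/64. By linearity of expectation, E[# K_4] = C(228, 4) · (1/2)^6 = 109658025 / 64 = 1713406.640625.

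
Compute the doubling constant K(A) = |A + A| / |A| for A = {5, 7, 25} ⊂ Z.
K = |A + A| / |A| = 6/3 = 2

Enumerate A + A = {a + b : a, b ∈ A}. With |A| = 3, there are |A|^2 = 9 ordered sum pairs; collecting distinct values, A + A = {10, 12, 14, 30, 32, 50}, so |A + A| = 6. Thus K = 6/3 = 2. For comparison, the minimum possible |A + A| over all 3-element sets is 2·3 − 1 = 5 (so min K = 5/3), attained only by arithmetic progressions.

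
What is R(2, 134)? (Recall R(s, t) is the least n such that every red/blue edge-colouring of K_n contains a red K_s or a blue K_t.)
R(2, 134) = 134

R(2, k) = k for all k ≥ 2: in a 2-colouring of K_k, either some edge is red (a red K_2) or all edges are blue (a blue K_k). And K_{133} coloured all-blue has no blue K_134, so R(2, 134) > 133. Hence R(2, 134) = 134.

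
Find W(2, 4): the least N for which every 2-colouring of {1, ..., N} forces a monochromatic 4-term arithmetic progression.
W(2, 4) = 35

W(2, 4) = 35. The lower bound W(2, 4) > 34 comes from an explicit good 2-colouring of [1, 34]; the upper bound W(2, 4) ≤ 35 was verified by exhaustive search over 2-colourings of [1, 35].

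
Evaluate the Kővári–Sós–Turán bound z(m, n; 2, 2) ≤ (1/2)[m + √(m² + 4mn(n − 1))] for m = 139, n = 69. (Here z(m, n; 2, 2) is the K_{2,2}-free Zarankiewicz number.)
z(139, 69; 2, 2) ≤ (1/2)[139 + √(139² + 4·139·69·68)] = (1/2)[139 + √2628073] = 880.0666

Kővári–Sós–Turán: let r_1, ..., r_139 be the row sums and z = Σ r_i the total number of 1s. Each pair of columns can share at most one row with both entries 1 (else a 2×2 all-ones block appears), so Σ_i C(r_i, 2) ≤ C(69, 2) = 2346. By convexity Σ_i C(r_i, 2) ≥ 139·C(z/139, 2) = z(z − 139)/(2·139), giving z² − 139z − 139·69·68 ≤ 0 and hence z ≤ (1/2)[139 + √(19321 + 4·652188)] = (1/2)[139 + √2628073] ≈ (1/2)(139 + 1621.1332) = 880.0666.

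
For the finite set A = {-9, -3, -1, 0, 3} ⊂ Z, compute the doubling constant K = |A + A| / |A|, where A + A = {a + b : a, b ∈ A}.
K = |A + A| / |A| = 13/5

Enumerate A + A = {a + b : a, b ∈ A}. With |A| = 5, there are |A|^2 = 25 ordered sum pairs; collecting distinct values, A + A = {-18, -12, -10, -9, -6, -4, -3, -2, -1, 0, 2, 3, 6}, so |A + A| = 13. Thus K = 13/5. For comparison, the minimum possible |A + A| over all 5-element sets is 2·5 − 1 = 9 (so min K = 9/5), attained only by arithmetic progressions.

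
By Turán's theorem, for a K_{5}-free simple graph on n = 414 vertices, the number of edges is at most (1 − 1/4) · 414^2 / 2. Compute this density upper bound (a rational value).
Turán density bound = (3/4) · 414^2/2 = 128547/2 ≈ 64273.5

Turán's theorem: ex(n, K_{r+1}) is achieved by the complete r-partite Turán graph T(n, r) with parts as balanced as possible, and is at most (1 − 1/r) · n^2/2. For r = 4, n = 414: the density bound is (3/4) · 171396/2 = 128547/2 ≈ 64273.5. The integer-valued extremum is e(T(414, 4)) = 64273, which is strictly less than the density bound 128547/2 since 4 ∤ 414 (the parts of T(414, 4) cannot all be equal).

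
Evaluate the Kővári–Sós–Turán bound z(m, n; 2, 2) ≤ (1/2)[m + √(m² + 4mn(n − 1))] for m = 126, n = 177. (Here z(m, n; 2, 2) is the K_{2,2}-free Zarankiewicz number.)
z(126, 177; 2, 2) ≤ (1/2)[126 + √(126² + 4·126·177·176)] = (1/2)[126 + √15716484] = 2045.201

Kővári–Sós–Turán: let r_1, ..., r_126 be the row sums and z = Σ r_i the total number of 1s. Each pair of columns can share at most one row with both entries 1 (else a 2×2 all-ones block appears), so Σ_i C(r_i, 2) ≤ C(177, 2) = 15576. By convexity Σ_i C(r_i, 2) ≥ 126·C(z/126, 2) = z(z − 126)/(2·126), giving z² − 126z − 126·177·176 ≤ 0 and hence z ≤ (1/2)[126 + √(15876 + 4·3925152)] = (1/2)[126 + √15716484] ≈ (1/2)(126 + 3964.4021) = 2045.201.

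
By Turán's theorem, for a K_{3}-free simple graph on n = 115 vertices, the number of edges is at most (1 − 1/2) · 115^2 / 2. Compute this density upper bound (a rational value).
Turán density bound = (1/2) · 115^2/2 = 13225/4 ≈ 3306.25

Turán's theorem: ex(n, K_{r+1}) is achieved by the complete r-partite Turán graph T(n, r) with parts as balanced as possible, and is at most (1 − 1/r) · n^2/2. For r = 2, n = 115: the density bound is (1/2) · 13225/2 = 13225/4 ≈ 3306.25. The integer-valued extremum is e(T(115, 2)) = 3306, which is strictly less than the density bound 13225/4 since 2 ∤ 115 (the parts of T(115, 2) cannot all be equal).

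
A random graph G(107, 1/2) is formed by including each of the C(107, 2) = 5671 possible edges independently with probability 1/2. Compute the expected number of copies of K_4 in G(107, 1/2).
E[# K_4] = C(107, 4) · (1/2)^C(4, 2) = 5160610 / 2^6 = 2580305/32 = 80634.53125

For each 4-subset S of vertices (there are C(107, 4) = 5160610 such S), let X_S = 1 if S induces a K_4 (all C(4, 2) = 6 edges present). Then P(X_S = 1) = (1/2)^6 = 1/64. By linearity of expectation, E[# K_4] = C(107, 4) · (1/2)^6 = 5160610 / 64 = 2580305/32 = 80634.53125.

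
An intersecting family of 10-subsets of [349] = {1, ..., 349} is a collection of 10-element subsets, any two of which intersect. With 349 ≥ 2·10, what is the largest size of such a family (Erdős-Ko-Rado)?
max |F| = C(348, 9) = 185845840086215540

The Erdős-Ko-Rado theorem states: for n ≥ 2k, an intersecting family of k-subsets of an n-element set has size at most C(n − 1, k − 1), with equality for 'star' families {A ⊆ [n] : |A| = k, i ∈ A} (fix an element i). For n = 349, k = 10: C(348, 9) = 185845840086215540.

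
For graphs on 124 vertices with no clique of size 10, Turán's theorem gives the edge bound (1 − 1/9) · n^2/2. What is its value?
Turán density bound = (8/9) · 124^2/2 = 61504/9 ≈ 6833.7778

Turán's theorem: ex(n, K_{r+1}) is achieved by the complete r-partite Turán graph T(n, r) with parts as balanced as possible, and is at most (1 − 1/r) · n^2/2. For r = 9, n = 124: the density bound is (8/9) · 15376/2 = 61504/9 ≈ 6833.7778. The integer-valued extremum is e(T(124, 9)) = 6833, which is strictly less than the density bound 61504/9 since 9 ∤ 124 (the parts of T(124, 9) cannot all be equal).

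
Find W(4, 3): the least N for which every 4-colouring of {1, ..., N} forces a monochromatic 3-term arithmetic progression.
W(4, 3) = 76

This is a classical value, W(4, 3) = 76, established by combining an explicit 4-colouring of {1, ..., 75} with no monochromatic 3-AP (giving the lower bound W(4, 3) > 75) and a finite case analysis / exhaustive computer search showing every 4-colouring of {1, ..., 76} has such an AP.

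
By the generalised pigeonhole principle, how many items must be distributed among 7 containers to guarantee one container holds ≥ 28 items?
n = (28 − 1)·7 + 1 = 190

By the generalised pigeonhole principle, to guarantee some box contains ≥ r objects we need more than (r − 1) · k objects total. Threshold: n = (r − 1) · k + 1. With r = 28 and k = 7: n = 27 · 7 + 1 = 189 + 1 = 190. For n = 189 = 27 · 7, we can put exactly 27 objects in every box, avoiding 28 in any single one — so 190 is tight.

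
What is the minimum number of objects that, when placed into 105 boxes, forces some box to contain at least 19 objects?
n = (19 − 1)·105 + 1 = 1891

By the generalised pigeonhole principle, to guarantee some box contains ≥ r objects we need more than (r − 1) · k objects total. Threshold: n = (r − 1) · k + 1. With r = 19 and k = 105: n = 18 · 105 + 1 = 1890 + 1 = 1891. For n = 1890 = 18 · 105, we can put exactly 18 objects in every box, avoiding 19 in any single one — so 1891 is tight.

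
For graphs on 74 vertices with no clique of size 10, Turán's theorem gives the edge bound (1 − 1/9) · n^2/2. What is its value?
Turán density bound = (8/9) · 74^2/2 = 21904/9 ≈ 2433.7778

Turán's theorem: ex(n, K_{r+1}) is achieved by the complete r-partite Turán graph T(n, r) with parts as balanced as possible, and is at most (1 − 1/r) · n^2/2. For r = 9, n = 74: the density bound is (8/9) · 5476/2 = 21904/9 ≈ 2433.7778. The integer-valued extremum is e(T(74, 9)) = 2433, which is strictly less than the density bound 21904/9 since 9 ∤ 74 (the parts of T(74, 9) cannot all be equal).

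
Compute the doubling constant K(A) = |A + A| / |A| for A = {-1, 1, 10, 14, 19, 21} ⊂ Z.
K = |A + A| / |A| = 19/6

Enumerate A + A = {a + b : a, b ∈ A}. With |A| = 6, there are |A|^2 = 36 ordered sum pairs; collecting distinct values, A + A = {-2, 0, 2, 9, 11, 13, 15, 18, 20, 22, 24, 28, 29, 31, 33, 35, 38, 40, 42}, so |A + A| = 19. Thus K = 19/6. For comparison, the minimum possible |A + A| over all 6-element sets is 2·6 − 1 = 11 (so min K = 11/6), attained only by arithmetic progressions.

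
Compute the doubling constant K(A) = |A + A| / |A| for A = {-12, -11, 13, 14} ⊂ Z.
K = |A + A| / |A| = 9/4

Enumerate A + A = {a + b : a, b ∈ A}. With |A| = 4, there are |A|^2 = 16 ordered sum pairs; collecting distinct values, A + A = {-24, -23, -22, 1, 2, 3, 26, 27, 28}, so |A + A| = 9. Thus K = 9/4. For comparison, the minimum possible |A + A| over all 4-element sets is 2·4 − 1 = 7 (so min K = 7/4), attained only by arithmetic progressions.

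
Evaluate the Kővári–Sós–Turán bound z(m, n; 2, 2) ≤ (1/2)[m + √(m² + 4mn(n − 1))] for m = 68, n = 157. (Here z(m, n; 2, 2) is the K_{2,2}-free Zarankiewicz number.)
z(68, 157; 2, 2) ≤ (1/2)[68 + √(68² + 4·68·157·156)] = (1/2)[68 + √6666448] = 1324.9733

Kővári–Sós–Turán: let r_1, ..., r_68 be the row sums and z = Σ r_i the total number of 1s. Each pair of columns can share at most one row with both entries 1 (else a 2×2 all-ones block appears), so Σ_i C(r_i, 2) ≤ C(157, 2) = 12246. By convexity Σ_i C(r_i, 2) ≥ 68·C(z/68, 2) = z(z − 68)/(2·68), giving z² − 68z − 68·157·156 ≤ 0 and hence z ≤ (1/2)[68 + √(4624 + 4·1665456)] = (1/2)[68 + √6666448] ≈ (1/2)(68 + 2581.9466) = 1324.9733.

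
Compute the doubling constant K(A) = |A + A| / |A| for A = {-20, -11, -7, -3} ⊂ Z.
K = |A + A| / |A| = 9/4

Enumerate A + A = {a + b : a, b ∈ A}. With |A| = 4, there are |A|^2 = 16 ordered sum pairs; collecting distinct values, A + A = {-40, -31, -27, -23, -22, -18, -14, -10, -6}, so |A + A| = 9. Thus K = 9/4. For comparison, the minimum possible |A + A| over all 4-element sets is 2·4 − 1 = 7 (so min K = 7/4), attained only by arithmetic progressions.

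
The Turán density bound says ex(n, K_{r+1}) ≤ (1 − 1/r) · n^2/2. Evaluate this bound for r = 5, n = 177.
Turán density bound = (4/5) · 177^2/2 = 62658/5 ≈ 12531.6

Turán's theorem: ex(n, K_{r+1}) is achieved by the complete r-partite Turán graph T(n, r) with parts as balanced as possible, and is at most (1 − 1/r) · n^2/2. For r = 5, n = 177: the density bound is (4/5) · 31329/2 = 62658/5 ≈ 12531.6. The integer-valued extremum is e(T(177, 5)) = 12531, which is strictly less than the density bound 62658/5 since 5 ∤ 177 (the parts of T(177, 5) cannot all be equal).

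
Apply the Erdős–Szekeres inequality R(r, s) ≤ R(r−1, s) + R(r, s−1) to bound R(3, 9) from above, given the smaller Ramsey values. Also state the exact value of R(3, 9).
R(3, 9) ≤ R(2, 9) + R(3, 8) = 9 + 28 = 37; exact value R(3, 9) = 36.

The Erdős–Szekeres recurrence R(r, s) ≤ R(r−1, s) + R(r, s−1) applied to (r, s) = (3, 9) gives
  R(3, 9) ≤ R(2, 9) + R(3, 8) = 9 + 28 = 37.
(Recall R(2, k) = k and R is symmetric.) The recurrence is not tight here (it gives 37, but the exact value is R(3, 9) = 36); the tight upper bound requires a sharper argument than the simple recurrence, combined with a lower-bound construction on K_{35}.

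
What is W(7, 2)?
W(7, 2) = 7 + 1 = 8

A 2-term AP is any pair of integers, so a monochromatic 2-AP exists iff some colour is used at least twice. With 7 colours, the colouring i ↦ i on {1, ..., 7} uses each colour once, avoiding any monochromatic pair, so W(7, 2) > 7. For {1, ..., 8}, pigeonhole forces two integers of the same colour, which form a monochromatic 2-AP. Hence W(7, 2) = 8.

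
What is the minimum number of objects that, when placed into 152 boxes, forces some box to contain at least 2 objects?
n = (2 − 1)·152 + 1 = 153

By the generalised pigeonhole principle, to guarantee some box contains ≥ r objects we need more than (r − 1) · k objects total. Threshold: n = (r − 1) · k + 1. With r = 2 and k = 152: n = 1 · 152 + 1 = 152 + 1 = 153. For n = 152 = 1 · 152, we can put exactly 1 objects in every box, avoiding 2 in any single one — so 153 is tight.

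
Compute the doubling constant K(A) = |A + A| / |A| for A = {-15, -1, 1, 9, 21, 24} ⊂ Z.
K = |A + A| / |A| = 21/6 = 7/2

Enumerate A + A = {a + b : a, b ∈ A}. With |A| = 6, there are |A|^2 = 36 ordered sum pairs; collecting distinct values, A + A = {-30, -16, -14, -6, -2, 0, 2, 6, 8, 9, 10, 18, 20, 22, 23, 25, 30, 33, 42, 45, 48}, so |A + A| = 21. Thus K = 21/6 = 7/2. For comparison, the minimum possible |A + A| over all 6-element sets is 2·6 − 1 = 11 (so min K = 11/6), attained only by arithmetic progressions.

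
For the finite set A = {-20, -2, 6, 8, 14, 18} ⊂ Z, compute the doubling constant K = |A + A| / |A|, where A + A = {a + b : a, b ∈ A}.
K = |A + A| / |A| = 19/6

Enumerate A + A = {a + b : a, b ∈ A}. With |A| = 6, there are |A|^2 = 36 ordered sum pairs; collecting distinct values, A + A = {-40, -22, -14, -12, -6, -4, -2, 4, 6, 12, 14, 16, 20, 22, 24, 26, 28, 32, 36}, so |A + A| = 19. Thus K = 19/6. For comparison, the minimum possible |A + A| over all 6-element sets is 2·6 − 1 = 11 (so min K = 11/6), attained only by arithmetic progressions.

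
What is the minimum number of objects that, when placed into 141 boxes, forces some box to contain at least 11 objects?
n = (11 − 1)·141 + 1 = 1411

By the generalised pigeonhole principle, to guarantee some box contains ≥ r objects we need more than (r − 1) · k objects total. Threshold: n = (r − 1) · k + 1. With r = 11 and k = 141: n = 10 · 141 + 1 = 1410 + 1 = 1411. For n = 1410 = 10 · 141, we can put exactly 10 objects in every box, avoiding 11 in any single one — so 1411 is tight.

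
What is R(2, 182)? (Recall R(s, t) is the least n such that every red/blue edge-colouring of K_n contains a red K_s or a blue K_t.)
R(2, 182) = 182

R(2, k) = k for all k ≥ 2: in a 2-colouring of K_k, either some edge is red (a red K_2) or all edges are blue (a blue K_k). And K_{181} coloured all-blue has no blue K_182, so R(2, 182) > 181. Hence R(2, 182) = 182.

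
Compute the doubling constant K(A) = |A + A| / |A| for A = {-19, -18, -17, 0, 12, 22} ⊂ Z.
K = |A + A| / |A| = 20/6 = 10/3

Enumerate A + A = {a + b : a, b ∈ A}. With |A| = 6, there are |A|^2 = 36 ordered sum pairs; collecting distinct values, A + A = {-38, -37, -36, -35, -34, -19, -18, -17, -7, -6, -5, 0, 3, 4, 5, 12, 22, 24, 34, 44}, so |A + A| = 20. Thus K = 20/6 = 10/3. For comparison, the minimum possible |A + A| over all 6-element sets is 2·6 − 1 = 11 (so min K = 11/6), attained only by arithmetic progressions.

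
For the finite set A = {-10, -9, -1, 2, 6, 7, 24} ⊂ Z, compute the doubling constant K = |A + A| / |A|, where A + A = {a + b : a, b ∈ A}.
K = |A + A| / |A| = 25/7

Enumerate A + A = {a + b : a, b ∈ A}. With |A| = 7, there are |A|^2 = 49 ordered sum pairs; collecting distinct values, A + A = {-20, -19, -18, -11, -10, -8, -7, -4, -3, -2, 1, 4, 5, 6, 8, 9, 12, 13, 14, 15, 23, 26, 30, 31, 48}, so |A + A| = 25. Thus K = 25/7. For comparison, the minimum possible |A + A| over all 7-element sets is 2·7 − 1 = 13 (so min K = 13/7), attained only by arithmetic progressions.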